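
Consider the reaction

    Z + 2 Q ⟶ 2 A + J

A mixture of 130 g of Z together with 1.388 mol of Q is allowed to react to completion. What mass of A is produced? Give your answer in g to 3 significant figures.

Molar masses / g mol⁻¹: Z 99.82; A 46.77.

64.9 g

n(Z) = 130.0 / 99.82 = 1.302 mol
n(Q) = 1.388 mol
n/ν for Z = 1.302/1 = 1.302
n/ν for Q = 1.388/2 = 0.6940
Smallest n/ν is Q → limiting reagent.
n(A) = (2/2) × 1.388 = 1.388 mol
mass = 1.388 × 46.77 = 64.92 g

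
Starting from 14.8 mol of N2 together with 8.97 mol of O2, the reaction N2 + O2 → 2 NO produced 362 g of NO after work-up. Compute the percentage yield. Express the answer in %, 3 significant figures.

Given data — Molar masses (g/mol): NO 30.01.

67.2 %

n(N2) = 14.80 mol
n(O2) = 8.970 mol
n/ν for N2 = 14.80/1 = 14.80
n/ν for O2 = 8.970/1 = 8.970
Smallest n/ν is O2 → limiting reagent.
theoretical n(NO) = (2/1) × 8.970 = 17.94 mol → 538.4 g
% yield = 362 / 538.4 × 100 = 67.24 %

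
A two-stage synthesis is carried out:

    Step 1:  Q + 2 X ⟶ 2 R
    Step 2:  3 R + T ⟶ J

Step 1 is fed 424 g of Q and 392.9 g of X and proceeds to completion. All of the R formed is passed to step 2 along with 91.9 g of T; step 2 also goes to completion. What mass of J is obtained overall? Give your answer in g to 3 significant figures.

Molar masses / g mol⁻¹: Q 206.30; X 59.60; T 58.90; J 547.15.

Step 1:
n(Q) = 424.0 / 206.30 = 2.055 mol
n(X) = 392.9 / 59.60 = 6.592 mol
n/ν for Q = 2.055/1 = 2.055
n/ν for X = 6.592/2 = 3.296
Smallest n/ν is Q → limiting reagent.
n(R) produced = (2/1) × 2.055 = 4.110 mol
Step 2:
n(R) available = 4.110 mol
n(T) = 91.90 / 58.90 = 1.560 mol
n/ν for R = 4.110/3 = 1.370
n/ν for T = 1.560/1 = 1.560
Smallest n/ν is R → limiting reagent.
n(J) = (1/3) × 4.110 = 1.370 mol
mass = 1.370 × 547.15 = 749.6 g

750 g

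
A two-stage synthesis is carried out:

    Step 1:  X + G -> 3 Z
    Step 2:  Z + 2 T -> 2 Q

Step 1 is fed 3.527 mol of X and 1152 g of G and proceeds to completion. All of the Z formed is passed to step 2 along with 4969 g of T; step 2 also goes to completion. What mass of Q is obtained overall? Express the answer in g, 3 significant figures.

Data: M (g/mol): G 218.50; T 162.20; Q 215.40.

4560 g

Step 1:
n(X) = 3.527 mol
n(G) = 1152 / 218.50 = 5.272 mol
n/ν for X = 3.527/1 = 3.527
n/ν for G = 5.272/1 = 5.272
Smallest n/ν is X → limiting reagent.
n(Z) produced = (3/1) × 3.527 = 10.58 mol
Step 2:
n(Z) available = 10.58 mol
n(T) = 4969 / 162.20 = 30.64 mol
n/ν for Z = 10.58/1 = 10.58
n/ν for T = 30.64/2 = 15.32
Smallest n/ν is Z → limiting reagent.
n(Q) = (2/1) × 10.58 = 21.16 mol
mass = 21.16 × 215.40 = 4558 g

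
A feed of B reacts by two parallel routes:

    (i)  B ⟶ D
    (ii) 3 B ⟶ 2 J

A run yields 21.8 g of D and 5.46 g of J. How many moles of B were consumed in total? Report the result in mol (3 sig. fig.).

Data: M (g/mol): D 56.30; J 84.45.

0.484 mol

n(D) = 21.8 / 56.30 = 0.3872 mol
n(J) = 5.46 / 84.45 = 0.06465 mol
n(B) via (i) = (1/1)×0.3872 = 0.3872 mol
n(B) via (ii) = (3/2)×0.06465 = 0.09698 mol
total n(B) = 0.3872 + 0.09698 = 0.4842 mol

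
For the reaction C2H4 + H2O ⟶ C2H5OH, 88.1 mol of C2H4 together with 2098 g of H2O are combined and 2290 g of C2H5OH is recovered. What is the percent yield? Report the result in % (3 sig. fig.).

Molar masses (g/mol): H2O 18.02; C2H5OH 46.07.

56.4 %

n(C2H4) = 88.10 mol
n(H2O) = 2098 / 18.02 = 116.4 mol
n/ν for C2H4 = 88.10/1 = 88.10
n/ν for H2O = 116.4/1 = 116.4
Smallest n/ν is C2H4 → limiting reagent.
theoretical n(C2H5OH) = (1/1) × 88.10 = 88.10 mol → 4059 g
% yield = 2290 / 4059 × 100 = 56.42 %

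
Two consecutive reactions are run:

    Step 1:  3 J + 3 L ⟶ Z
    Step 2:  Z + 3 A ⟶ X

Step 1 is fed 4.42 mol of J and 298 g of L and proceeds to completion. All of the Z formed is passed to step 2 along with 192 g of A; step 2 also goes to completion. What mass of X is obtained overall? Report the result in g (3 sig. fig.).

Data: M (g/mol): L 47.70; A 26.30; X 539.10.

Step 1:
n(J) = 4.420 mol
n(L) = 298.0 / 47.70 = 6.247 mol
n/ν → J: 1.473, L: 2.082; J is limiting.
n(Z) produced = (1/3) × 4.420 = 1.473 mol
Step 2:
n(Z) available = 1.473 mol
n(A) = 192.0 / 26.30 = 7.300 mol
n/ν → Z: 1.473, A: 2.433; Z is limiting.
n(X) = (1/1) × 1.473 = 1.473 mol
mass = 1.473 × 539.10 = 794.1 g

794 g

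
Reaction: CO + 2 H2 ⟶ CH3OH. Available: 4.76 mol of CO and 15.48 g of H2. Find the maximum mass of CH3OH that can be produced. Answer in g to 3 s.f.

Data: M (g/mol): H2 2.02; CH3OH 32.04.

123 g

n(CO) = 4.760 mol
n(H2) = 15.48 / 2.02 = 7.663 mol
n/ν for CO = 4.760/1 = 4.760
n/ν for H2 = 7.663/2 = 3.832
Smallest n/ν is H2 → limiting reagent.
n(CH3OH) = (1/2) × 7.663 = 3.832 mol
mass = 3.832 × 32.04 = 122.8 g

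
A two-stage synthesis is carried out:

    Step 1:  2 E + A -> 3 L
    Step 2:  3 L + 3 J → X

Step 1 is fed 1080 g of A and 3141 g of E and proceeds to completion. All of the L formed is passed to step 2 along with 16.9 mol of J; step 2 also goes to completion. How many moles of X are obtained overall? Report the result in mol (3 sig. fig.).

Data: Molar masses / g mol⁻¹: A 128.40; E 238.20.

Step 1:
n(A) = 1080 / 128.40 = 8.411 mol
n(E) = 3141 / 238.20 = 13.19 mol
n/ν → A: 8.411, E: 6.595; E is limiting.
n(L) produced = (3/2) × 13.19 = 19.79 mol
Step 2:
n(L) available = 19.79 mol
n(J) = 16.90 mol
n/ν → L: 6.597, J: 5.633; J is limiting.
n(X) = (1/3) × 16.90 = 5.633 mol

5.63 mol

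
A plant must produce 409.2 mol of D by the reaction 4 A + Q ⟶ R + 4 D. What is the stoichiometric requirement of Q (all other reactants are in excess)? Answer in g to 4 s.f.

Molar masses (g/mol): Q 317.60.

32490 g

n(D) = 409.2 mol
n(Q) = (1/4) × 409.2 = 102.3 mol
mass = 102.3 × 317.60 = 32490 g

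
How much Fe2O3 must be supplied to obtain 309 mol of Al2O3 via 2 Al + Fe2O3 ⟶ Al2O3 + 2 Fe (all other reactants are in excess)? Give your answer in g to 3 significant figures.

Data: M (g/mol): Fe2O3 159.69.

49300 g

n(Al2O3) = 309.0 mol
n(Fe2O3) = (1/1) × 309.0 = 309.0 mol
mass = 309.0 × 159.69 = 49340 g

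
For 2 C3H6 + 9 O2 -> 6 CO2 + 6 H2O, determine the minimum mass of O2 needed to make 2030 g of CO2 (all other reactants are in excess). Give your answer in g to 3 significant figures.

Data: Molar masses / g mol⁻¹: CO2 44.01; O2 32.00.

2210 g

n(CO2) = 2030 / 44.01 = 46.13 mol
n(O2) = (9/6) × 46.13 = 69.20 mol
mass = 69.20 × 32.00 = 2214 g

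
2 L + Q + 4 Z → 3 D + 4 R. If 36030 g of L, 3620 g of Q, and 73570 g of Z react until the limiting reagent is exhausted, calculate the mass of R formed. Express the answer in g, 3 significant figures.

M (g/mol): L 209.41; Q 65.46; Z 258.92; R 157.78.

n(L) = 36030 / 209.41 = 172.1 mol
n(Q) = 3620 / 65.46 = 55.30 mol
n(Z) = 73570 / 258.92 = 284.1 mol
n/ν for L = 172.1/2 = 86.05
n/ν for Q = 55.30/1 = 55.30
n/ν for Z = 284.1/4 = 71.03
Smallest n/ν is Q → limiting reagent.
n(R) = (4/1) × 55.30 = 221.2 mol
mass = 221.2 × 157.78 = 34900 g

34900 g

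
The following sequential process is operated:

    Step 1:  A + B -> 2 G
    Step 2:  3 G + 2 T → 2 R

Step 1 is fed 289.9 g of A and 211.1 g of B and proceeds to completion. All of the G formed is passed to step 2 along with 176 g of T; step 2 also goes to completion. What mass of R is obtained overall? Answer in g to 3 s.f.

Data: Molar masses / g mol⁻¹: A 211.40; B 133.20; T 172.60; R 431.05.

440 g

Step 1:
n(A) = 289.9 / 211.40 = 1.371 mol
n(B) = 211.1 / 133.20 = 1.585 mol
n/ν for A = 1.371/1 = 1.371
n/ν for B = 1.585/1 = 1.585
Smallest n/ν is A → limiting reagent.
n(G) produced = (2/1) × 1.371 = 2.742 mol
Step 2:
n(G) available = 2.742 mol
n(T) = 176.0 / 172.60 = 1.020 mol
n/ν for G = 2.742/3 = 0.9140
n/ν for T = 1.020/2 = 0.5100
Smallest n/ν is T → limiting reagent.
n(R) = (2/2) × 1.020 = 1.020 mol
mass = 1.020 × 431.05 = 439.7 g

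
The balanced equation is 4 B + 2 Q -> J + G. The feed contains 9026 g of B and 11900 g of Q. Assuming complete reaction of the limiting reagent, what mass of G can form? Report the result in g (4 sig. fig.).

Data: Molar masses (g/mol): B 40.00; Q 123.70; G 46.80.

n(B) = 9026 / 40.00 = 225.7 mol
n(Q) = 11900 / 123.70 = 96.20 mol
n/ν → B: 56.43, Q: 48.10; Q is limiting.
n(G) = (1/2) × 96.20 = 48.10 mol
mass = 48.10 × 46.80 = 2251 g

2251 g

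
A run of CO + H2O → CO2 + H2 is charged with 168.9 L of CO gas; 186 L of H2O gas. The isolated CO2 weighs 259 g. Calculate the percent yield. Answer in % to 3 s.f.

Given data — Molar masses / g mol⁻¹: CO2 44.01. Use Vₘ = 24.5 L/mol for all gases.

n(CO) = 168.9 / 24.5 = 6.894 mol
n(H2O) = 186.0 / 24.5 = 7.592 mol
n/ν for CO = 6.894/1 = 6.894
n/ν for H2O = 7.592/1 = 7.592
Smallest n/ν is CO → limiting reagent.
theoretical n(CO2) = (1/1) × 6.894 = 6.894 mol → 303.4 g
% yield = 259 / 303.4 × 100 = 85.37 %

85.4 %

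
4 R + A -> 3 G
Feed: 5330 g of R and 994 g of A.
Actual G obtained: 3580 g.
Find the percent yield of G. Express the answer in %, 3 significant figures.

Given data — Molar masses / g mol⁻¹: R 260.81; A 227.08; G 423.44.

64.4 %

n(R) = 5330 / 260.81 = 20.44 mol
n(A) = 994.0 / 227.08 = 4.377 mol
n/ν for R = 20.44/4 = 5.110
n/ν for A = 4.377/1 = 4.377
Smallest n/ν is A → limiting reagent.
theoretical n(G) = (3/1) × 4.377 = 13.13 mol → 5560 g
% yield = 3580 / 5560 × 100 = 64.39 %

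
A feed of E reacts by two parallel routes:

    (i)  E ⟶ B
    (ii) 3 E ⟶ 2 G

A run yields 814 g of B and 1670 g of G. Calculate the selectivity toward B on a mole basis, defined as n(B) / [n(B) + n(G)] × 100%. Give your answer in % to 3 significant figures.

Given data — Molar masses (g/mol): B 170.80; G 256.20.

n(B) = 814 / 170.80 = 4.766 mol
n(G) = 1670 / 256.20 = 6.518 mol
selectivity = 4.766/(4.766+6.518) × 100 = 42.24 %

42.2 %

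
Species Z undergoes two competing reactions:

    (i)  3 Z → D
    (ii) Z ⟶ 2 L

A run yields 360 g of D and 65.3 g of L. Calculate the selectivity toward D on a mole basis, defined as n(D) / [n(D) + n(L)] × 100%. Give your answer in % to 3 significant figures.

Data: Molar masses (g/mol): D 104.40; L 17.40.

47.9 %

n(D) = 360 / 104.40 = 3.448 mol
n(L) = 65.3 / 17.40 = 3.753 mol
selectivity = 3.448/(3.448+3.753) × 100 = 47.88 %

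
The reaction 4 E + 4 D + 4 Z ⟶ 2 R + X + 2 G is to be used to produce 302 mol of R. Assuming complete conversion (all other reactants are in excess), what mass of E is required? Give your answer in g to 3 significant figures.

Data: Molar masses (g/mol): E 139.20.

n(R) = 302.0 mol
n(E) = (4/2) × 302.0 = 604.0 mol
mass = 604.0 × 139.20 = 84080 g

84100 g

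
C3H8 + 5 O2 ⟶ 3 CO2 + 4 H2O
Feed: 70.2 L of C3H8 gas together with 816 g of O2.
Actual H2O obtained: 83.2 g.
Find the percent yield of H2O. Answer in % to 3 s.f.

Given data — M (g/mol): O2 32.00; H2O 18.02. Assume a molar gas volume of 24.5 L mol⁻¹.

40.3 %

n(C3H8) = 70.20 / 24.5 = 2.865 mol
n(O2) = 816.0 / 32.00 = 25.50 mol
n/ν → C3H8: 2.865, O2: 5.100; C3H8 is limiting.
theoretical n(H2O) = (4/1) × 2.865 = 11.46 mol → 206.5 g
% yield = 83.2 / 206.5 × 100 = 40.29 %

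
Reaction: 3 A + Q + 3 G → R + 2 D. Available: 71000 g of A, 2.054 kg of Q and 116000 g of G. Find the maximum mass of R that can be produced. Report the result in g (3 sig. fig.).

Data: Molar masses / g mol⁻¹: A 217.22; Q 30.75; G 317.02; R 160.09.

n(A) = 71000 / 217.22 = 326.9 mol
n(Q) = 2.054×1000 / 30.75 = 66.80 mol
n(G) = 116000 / 317.02 = 365.9 mol
n/ν for A = 326.9/3 = 109.0
n/ν for Q = 66.80/1 = 66.80
n/ν for G = 365.9/3 = 122.0
Smallest n/ν is Q → limiting reagent.
n(R) = (1/1) × 66.80 = 66.80 mol
mass = 66.80 × 160.09 = 10690 g

10700 g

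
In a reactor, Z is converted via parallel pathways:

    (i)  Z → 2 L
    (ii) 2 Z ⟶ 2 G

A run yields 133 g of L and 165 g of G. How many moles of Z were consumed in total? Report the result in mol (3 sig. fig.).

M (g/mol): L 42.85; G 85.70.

n(L) = 133 / 42.85 = 3.104 mol
n(G) = 165 / 85.70 = 1.925 mol
n(Z) via (i) = (1/2)×3.104 = 1.552 mol
n(Z) via (ii) = (2/2)×1.925 = 1.925 mol
total n(Z) = 1.552 + 1.925 = 3.477 mol

3.48 mol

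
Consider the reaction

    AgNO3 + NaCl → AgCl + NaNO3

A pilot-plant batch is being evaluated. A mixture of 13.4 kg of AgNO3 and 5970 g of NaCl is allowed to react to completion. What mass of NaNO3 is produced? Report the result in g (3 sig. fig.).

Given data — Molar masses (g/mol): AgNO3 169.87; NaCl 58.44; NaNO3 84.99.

n(AgNO3) = 13.40×1000 / 169.87 = 78.88 mol
n(NaCl) = 5970 / 58.44 = 102.2 mol
n/ν for AgNO3 = 78.88/1 = 78.88
n/ν for NaCl = 102.2/1 = 102.2
Smallest n/ν is AgNO3 → limiting reagent.
n(NaNO3) = (1/1) × 78.88 = 78.88 mol
mass = 78.88 × 84.99 = 6704 g

6700 g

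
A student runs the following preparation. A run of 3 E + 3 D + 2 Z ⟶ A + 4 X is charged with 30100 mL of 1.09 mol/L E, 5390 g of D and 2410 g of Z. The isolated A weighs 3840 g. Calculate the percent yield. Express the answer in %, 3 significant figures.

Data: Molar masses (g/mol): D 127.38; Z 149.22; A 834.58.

57.0 %

n(E) = 1.09 × 30100/1000 = 32.81 mol
n(D) = 5390 / 127.38 = 42.31 mol
n(Z) = 2410 / 149.22 = 16.15 mol
n/ν for E = 32.81/3 = 10.94
n/ν for D = 42.31/3 = 14.10
n/ν for Z = 16.15/2 = 8.075
Smallest n/ν is Z → limiting reagent.
theoretical n(A) = (1/2) × 16.15 = 8.075 mol → 6739 g
% yield = 3840 / 6739 × 100 = 56.98 %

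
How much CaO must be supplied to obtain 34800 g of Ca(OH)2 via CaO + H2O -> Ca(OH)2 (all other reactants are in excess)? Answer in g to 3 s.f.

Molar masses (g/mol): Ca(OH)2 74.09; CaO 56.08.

26300 g

n(Ca(OH)2) = 34800 / 74.09 = 469.7 mol
n(CaO) = (1/1) × 469.7 = 469.7 mol
mass = 469.7 × 56.08 = 26340 g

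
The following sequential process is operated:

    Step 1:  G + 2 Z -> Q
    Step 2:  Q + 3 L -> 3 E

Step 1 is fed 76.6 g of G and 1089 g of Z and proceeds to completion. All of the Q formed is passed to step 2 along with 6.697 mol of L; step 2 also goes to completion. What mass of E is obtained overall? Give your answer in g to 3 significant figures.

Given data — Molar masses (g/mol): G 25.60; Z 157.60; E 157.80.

1060 g

Step 1:
n(G) = 76.60 / 25.60 = 2.992 mol
n(Z) = 1089 / 157.60 = 6.910 mol
n/ν → G: 2.992, Z: 3.455; G is limiting.
n(Q) produced = (1/1) × 2.992 = 2.992 mol
Step 2:
n(Q) available = 2.992 mol
n(L) = 6.697 mol
n/ν → Q: 2.992, L: 2.232; L is limiting.
n(E) = (3/3) × 6.697 = 6.697 mol
mass = 6.697 × 157.80 = 1057 g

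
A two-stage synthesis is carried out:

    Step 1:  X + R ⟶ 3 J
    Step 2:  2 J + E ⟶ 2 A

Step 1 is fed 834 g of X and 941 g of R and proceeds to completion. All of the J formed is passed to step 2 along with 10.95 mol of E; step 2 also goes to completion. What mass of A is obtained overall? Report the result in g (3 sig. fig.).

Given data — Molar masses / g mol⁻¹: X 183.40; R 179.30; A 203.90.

2780 g

Step 1:
n(X) = 834.0 / 183.40 = 4.547 mol
n(R) = 941.0 / 179.30 = 5.248 mol
n/ν for X = 4.547/1 = 4.547
n/ν for R = 5.248/1 = 5.248
Smallest n/ν is X → limiting reagent.
n(J) produced = (3/1) × 4.547 = 13.64 mol
Step 2:
n(J) available = 13.64 mol
n(E) = 10.95 mol
n/ν for J = 13.64/2 = 6.820
n/ν for E = 10.95/1 = 10.95
Smallest n/ν is J → limiting reagent.
n(A) = (2/2) × 13.64 = 13.64 mol
mass = 13.64 × 203.90 = 2781 g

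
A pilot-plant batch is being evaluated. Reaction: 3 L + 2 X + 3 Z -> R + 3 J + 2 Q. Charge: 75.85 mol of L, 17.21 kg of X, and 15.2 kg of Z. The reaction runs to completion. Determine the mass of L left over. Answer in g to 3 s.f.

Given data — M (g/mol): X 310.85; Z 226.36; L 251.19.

2190 g

n(L) = 75.85 mol
n(X) = 17.21×1000 / 310.85 = 55.36 mol
n(Z) = 15.20×1000 / 226.36 = 67.15 mol
n/ν for L = 75.85/3 = 25.28
n/ν for X = 55.36/2 = 27.68
n/ν for Z = 67.15/3 = 22.38
Smallest n/ν is Z → limiting reagent.
L consumed = (3/3) × 67.15 = 67.15 mol
L remaining = 75.85 − 67.15 = 8.700 mol
mass = 8.700 × 251.19 = 2185 g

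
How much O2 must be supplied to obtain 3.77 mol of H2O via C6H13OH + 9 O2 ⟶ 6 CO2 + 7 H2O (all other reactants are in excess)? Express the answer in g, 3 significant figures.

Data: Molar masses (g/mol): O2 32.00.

155 g

n(H2O) = 3.770 mol
n(O2) = (9/7) × 3.770 = 4.847 mol
mass = 4.847 × 32.00 = 155.1 g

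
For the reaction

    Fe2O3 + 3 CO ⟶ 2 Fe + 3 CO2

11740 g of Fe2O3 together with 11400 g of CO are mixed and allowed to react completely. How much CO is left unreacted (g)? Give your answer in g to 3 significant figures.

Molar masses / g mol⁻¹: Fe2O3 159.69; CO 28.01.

5220 g

n(Fe2O3) = 11740 / 159.69 = 73.52 mol
n(CO) = 11400 / 28.01 = 407.0 mol
n/ν → Fe2O3: 73.52, CO: 135.7; Fe2O3 is limiting.
CO consumed = (3/1) × 73.52 = 220.6 mol
CO remaining = 407.0 − 220.6 = 186.4 mol
mass = 186.4 × 28.01 = 5221 g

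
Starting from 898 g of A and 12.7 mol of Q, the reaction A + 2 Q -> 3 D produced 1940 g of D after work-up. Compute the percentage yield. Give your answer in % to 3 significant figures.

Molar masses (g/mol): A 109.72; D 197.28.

51.6 %

n(A) = 898.0 / 109.72 = 8.184 mol
n(Q) = 12.70 mol
n/ν → A: 8.184, Q: 6.350; Q is limiting.
theoretical n(D) = (3/2) × 12.70 = 19.05 mol → 3758 g
% yield = 1940 / 3758 × 100 = 51.62 %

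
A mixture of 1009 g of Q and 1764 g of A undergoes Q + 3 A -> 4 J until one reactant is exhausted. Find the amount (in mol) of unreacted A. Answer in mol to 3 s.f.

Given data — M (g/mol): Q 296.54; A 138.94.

n(Q) = 1009 / 296.54 = 3.403 mol
n(A) = 1764 / 138.94 = 12.70 mol
n/ν for Q = 3.403/1 = 3.403
n/ν for A = 12.70/3 = 4.233
Smallest n/ν is Q → limiting reagent.
A consumed = (3/1) × 3.403 = 10.21 mol
A remaining = 12.70 − 10.21 = 2.490 mol

2.49 mol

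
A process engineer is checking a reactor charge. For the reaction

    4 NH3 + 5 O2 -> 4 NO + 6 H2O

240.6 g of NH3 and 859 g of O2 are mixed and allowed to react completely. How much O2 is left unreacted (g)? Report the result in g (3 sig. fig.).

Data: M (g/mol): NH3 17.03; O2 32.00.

n(NH3) = 240.6 / 17.03 = 14.13 mol
n(O2) = 859.0 / 32.00 = 26.84 mol
n/ν → NH3: 3.533, O2: 5.368; NH3 is limiting.
O2 consumed = (5/4) × 14.13 = 17.66 mol
O2 remaining = 26.84 − 17.66 = 9.180 mol
mass = 9.180 × 32.00 = 293.8 g

294 g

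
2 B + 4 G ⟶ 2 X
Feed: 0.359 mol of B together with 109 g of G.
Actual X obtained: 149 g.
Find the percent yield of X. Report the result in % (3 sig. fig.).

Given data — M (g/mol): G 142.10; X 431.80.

n(B) = 0.3590 mol
n(G) = 109.0 / 142.10 = 0.7671 mol
n/ν → B: 0.1795, G: 0.1918; B is limiting.
theoretical n(X) = (2/2) × 0.3590 = 0.3590 mol → 155.0 g
% yield = 149 / 155.0 × 100 = 96.13 %

96.1 %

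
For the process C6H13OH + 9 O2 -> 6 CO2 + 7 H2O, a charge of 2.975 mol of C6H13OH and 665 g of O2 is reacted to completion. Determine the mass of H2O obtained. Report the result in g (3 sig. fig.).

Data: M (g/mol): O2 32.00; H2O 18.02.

n(C6H13OH) = 2.975 mol
n(O2) = 665.0 / 32.00 = 20.78 mol
n/ν for C6H13OH = 2.975/1 = 2.975
n/ν for O2 = 20.78/9 = 2.309
Smallest n/ν is O2 → limiting reagent.
n(H2O) = (7/9) × 20.78 = 16.16 mol
mass = 16.16 × 18.02 = 291.2 g

291 g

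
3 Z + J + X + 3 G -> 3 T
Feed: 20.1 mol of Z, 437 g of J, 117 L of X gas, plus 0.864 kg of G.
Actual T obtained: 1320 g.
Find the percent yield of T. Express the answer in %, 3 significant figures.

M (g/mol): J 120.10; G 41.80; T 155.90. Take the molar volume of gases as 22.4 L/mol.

77.6 %

n(Z) = 20.10 mol
n(J) = 437.0 / 120.10 = 3.639 mol
n(X) = 117.0 / 22.4 = 5.223 mol
n(G) = 0.8640×1000 / 41.80 = 20.67 mol
n/ν for Z = 20.10/3 = 6.700
n/ν for J = 3.639/1 = 3.639
n/ν for X = 5.223/1 = 5.223
n/ν for G = 20.67/3 = 6.890
Smallest n/ν is J → limiting reagent.
theoretical n(T) = (3/1) × 3.639 = 10.92 mol → 1702 g
% yield = 1320 / 1702 × 100 = 77.56 %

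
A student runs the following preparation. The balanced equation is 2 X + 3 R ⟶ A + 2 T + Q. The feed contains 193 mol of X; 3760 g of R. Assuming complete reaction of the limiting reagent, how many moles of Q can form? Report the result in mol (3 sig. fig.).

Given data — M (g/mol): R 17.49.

71.7 mol

n(X) = 193.0 mol
n(R) = 3760 / 17.49 = 215.0 mol
n/ν for X = 193.0/2 = 96.50
n/ν for R = 215.0/3 = 71.67
Smallest n/ν is R → limiting reagent.
n(Q) = (1/3) × 215.0 = 71.67 mol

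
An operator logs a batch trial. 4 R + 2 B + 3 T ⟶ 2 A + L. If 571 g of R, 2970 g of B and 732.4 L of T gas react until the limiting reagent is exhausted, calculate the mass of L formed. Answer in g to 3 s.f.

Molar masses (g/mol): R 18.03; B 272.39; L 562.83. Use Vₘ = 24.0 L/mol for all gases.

3070 g

n(R) = 571.0 / 18.03 = 31.67 mol
n(B) = 2970 / 272.39 = 10.90 mol
n(T) = 732.4 / 24.0 = 30.52 mol
n/ν for R = 31.67/4 = 7.918
n/ν for B = 10.90/2 = 5.450
n/ν for T = 30.52/3 = 10.17
Smallest n/ν is B → limiting reagent.
n(L) = (1/2) × 10.90 = 5.450 mol
mass = 5.450 × 562.83 = 3067 g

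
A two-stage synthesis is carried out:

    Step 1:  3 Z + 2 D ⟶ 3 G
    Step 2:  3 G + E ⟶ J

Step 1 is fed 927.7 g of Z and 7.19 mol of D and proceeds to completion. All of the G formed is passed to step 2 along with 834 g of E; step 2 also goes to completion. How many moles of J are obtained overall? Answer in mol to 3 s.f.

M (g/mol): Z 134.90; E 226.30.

2.29 mol

Step 1:
n(Z) = 927.7 / 134.90 = 6.877 mol
n(D) = 7.190 mol
n/ν for Z = 6.877/3 = 2.292
n/ν for D = 7.190/2 = 3.595
Smallest n/ν is Z → limiting reagent.
n(G) produced = (3/3) × 6.877 = 6.877 mol
Step 2:
n(G) available = 6.877 mol
n(E) = 834.0 / 226.30 = 3.685 mol
n/ν for G = 6.877/3 = 2.292
n/ν for E = 3.685/1 = 3.685
Smallest n/ν is G → limiting reagent.
n(J) = (1/3) × 6.877 = 2.292 mol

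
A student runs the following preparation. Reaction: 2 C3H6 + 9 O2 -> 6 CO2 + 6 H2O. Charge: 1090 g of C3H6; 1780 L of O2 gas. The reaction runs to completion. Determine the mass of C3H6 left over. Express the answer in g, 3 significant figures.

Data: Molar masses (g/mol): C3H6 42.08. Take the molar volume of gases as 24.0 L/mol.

396 g

n(C3H6) = 1090 / 42.08 = 25.90 mol
n(O2) = 1780 / 24.0 = 74.17 mol
n/ν → C3H6: 12.95, O2: 8.241; O2 is limiting.
C3H6 consumed = (2/9) × 74.17 = 16.48 mol
C3H6 remaining = 25.90 − 16.48 = 9.420 mol
mass = 9.420 × 42.08 = 396.4 g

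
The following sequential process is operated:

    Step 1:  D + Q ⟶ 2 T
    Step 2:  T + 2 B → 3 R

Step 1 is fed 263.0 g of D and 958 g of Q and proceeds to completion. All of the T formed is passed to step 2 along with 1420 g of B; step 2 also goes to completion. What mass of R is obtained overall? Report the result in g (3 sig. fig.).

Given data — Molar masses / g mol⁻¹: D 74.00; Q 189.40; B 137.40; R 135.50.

Step 1:
n(D) = 263.0 / 74.00 = 3.554 mol
n(Q) = 958.0 / 189.40 = 5.058 mol
n/ν for D = 3.554/1 = 3.554
n/ν for Q = 5.058/1 = 5.058
Smallest n/ν is D → limiting reagent.
n(T) produced = (2/1) × 3.554 = 7.108 mol
Step 2:
n(T) available = 7.108 mol
n(B) = 1420 / 137.40 = 10.33 mol
n/ν for T = 7.108/1 = 7.108
n/ν for B = 10.33/2 = 5.165
Smallest n/ν is B → limiting reagent.
n(R) = (3/2) × 10.33 = 15.50 mol
mass = 15.50 × 135.50 = 2100 g

2100 g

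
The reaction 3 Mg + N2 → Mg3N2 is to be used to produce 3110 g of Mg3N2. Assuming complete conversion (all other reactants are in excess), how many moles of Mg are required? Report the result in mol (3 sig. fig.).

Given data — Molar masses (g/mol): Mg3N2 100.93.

92.4 mol

n(Mg3N2) = 3110 / 100.93 = 30.81 mol
n(Mg) = (3/1) × 30.81 = 92.43 mol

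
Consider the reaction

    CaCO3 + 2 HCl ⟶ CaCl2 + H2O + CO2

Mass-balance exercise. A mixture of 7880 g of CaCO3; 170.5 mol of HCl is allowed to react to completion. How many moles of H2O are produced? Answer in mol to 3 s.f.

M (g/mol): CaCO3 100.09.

78.7 mol

n(CaCO3) = 7880 / 100.09 = 78.73 mol
n(HCl) = 170.5 mol
n/ν for CaCO3 = 78.73/1 = 78.73
n/ν for HCl = 170.5/2 = 85.25
Smallest n/ν is CaCO3 → limiting reagent.
n(H2O) = (1/1) × 78.73 = 78.73 mol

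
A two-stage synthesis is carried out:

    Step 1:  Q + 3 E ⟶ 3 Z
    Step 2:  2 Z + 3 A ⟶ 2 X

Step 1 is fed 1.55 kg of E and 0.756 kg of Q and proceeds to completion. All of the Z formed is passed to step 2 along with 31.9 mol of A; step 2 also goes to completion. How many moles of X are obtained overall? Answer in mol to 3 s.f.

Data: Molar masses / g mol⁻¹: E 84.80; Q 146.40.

Step 1:
n(E) = 1.550×1000 / 84.80 = 18.28 mol
n(Q) = 0.7560×1000 / 146.40 = 5.164 mol
n/ν for E = 18.28/3 = 6.093
n/ν for Q = 5.164/1 = 5.164
Smallest n/ν is Q → limiting reagent.
n(Z) produced = (3/1) × 5.164 = 15.49 mol
Step 2:
n(Z) available = 15.49 mol
n(A) = 31.90 mol
n/ν for Z = 15.49/2 = 7.745
n/ν for A = 31.90/3 = 10.63
Smallest n/ν is Z → limiting reagent.
n(X) = (2/2) × 15.49 = 15.49 mol

15.5 mol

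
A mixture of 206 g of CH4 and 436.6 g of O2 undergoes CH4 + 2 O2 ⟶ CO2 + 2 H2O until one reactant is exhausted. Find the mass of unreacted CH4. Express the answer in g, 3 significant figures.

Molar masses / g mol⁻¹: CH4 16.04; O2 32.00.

n(CH4) = 206.0 / 16.04 = 12.84 mol
n(O2) = 436.6 / 32.00 = 13.64 mol
n/ν for CH4 = 12.84/1 = 12.84
n/ν for O2 = 13.64/2 = 6.820
Smallest n/ν is O2 → limiting reagent.
CH4 consumed = (1/2) × 13.64 = 6.820 mol
CH4 remaining = 12.84 − 6.820 = 6.020 mol
mass = 6.020 × 16.04 = 96.56 g

96.6 g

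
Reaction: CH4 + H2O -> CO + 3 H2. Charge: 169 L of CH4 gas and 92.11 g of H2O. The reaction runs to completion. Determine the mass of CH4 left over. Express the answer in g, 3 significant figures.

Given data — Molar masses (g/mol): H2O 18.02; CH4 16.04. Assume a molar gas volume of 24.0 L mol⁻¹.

31.0 g

n(CH4) = 169.0 / 24.0 = 7.042 mol
n(H2O) = 92.11 / 18.02 = 5.112 mol
n/ν for CH4 = 7.042/1 = 7.042
n/ν for H2O = 5.112/1 = 5.112
Smallest n/ν is H2O → limiting reagent.
CH4 consumed = (1/1) × 5.112 = 5.112 mol
CH4 remaining = 7.042 − 5.112 = 1.930 mol
mass = 1.930 × 16.04 = 30.96 g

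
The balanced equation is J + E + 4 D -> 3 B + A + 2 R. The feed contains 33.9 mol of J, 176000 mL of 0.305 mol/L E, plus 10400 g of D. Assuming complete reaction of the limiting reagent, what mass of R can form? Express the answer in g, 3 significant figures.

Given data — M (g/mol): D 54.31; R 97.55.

6610 g

n(J) = 33.90 mol
n(E) = 0.305 × 176000/1000 = 53.68 mol
n(D) = 10400 / 54.31 = 191.5 mol
n/ν → J: 33.90, E: 53.68, D: 47.88; J is limiting.
n(R) = (2/1) × 33.90 = 67.80 mol
mass = 67.80 × 97.55 = 6614 g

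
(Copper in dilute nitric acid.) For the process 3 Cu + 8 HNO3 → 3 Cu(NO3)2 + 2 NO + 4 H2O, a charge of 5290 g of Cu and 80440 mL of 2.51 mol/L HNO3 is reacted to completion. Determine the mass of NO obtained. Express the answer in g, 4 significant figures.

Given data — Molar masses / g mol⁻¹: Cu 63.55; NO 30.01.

1515 g

n(Cu) = 5290 / 63.55 = 83.24 mol
n(HNO3) = 2.51 × 80440/1000 = 201.9 mol
n/ν for Cu = 83.24/3 = 27.75
n/ν for HNO3 = 201.9/8 = 25.24
Smallest n/ν is HNO3 → limiting reagent.
n(NO) = (2/8) × 201.9 = 50.48 mol
mass = 50.48 × 30.01 = 1515 g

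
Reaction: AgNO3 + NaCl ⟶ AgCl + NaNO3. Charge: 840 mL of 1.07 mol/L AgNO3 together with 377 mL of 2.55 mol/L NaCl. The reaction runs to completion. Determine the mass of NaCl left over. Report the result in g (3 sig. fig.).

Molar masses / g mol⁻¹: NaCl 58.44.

3.66 g

n(AgNO3) = 1.07 × 840.0/1000 = 0.8988 mol
n(NaCl) = 2.55 × 377.0/1000 = 0.9614 mol
n/ν for AgNO3 = 0.8988/1 = 0.8988
n/ν for NaCl = 0.9614/1 = 0.9614
Smallest n/ν is AgNO3 → limiting reagent.
NaCl consumed = (1/1) × 0.8988 = 0.8988 mol
NaCl remaining = 0.9614 − 0.8988 = 0.06260 mol
mass = 0.06260 × 58.44 = 3.658 g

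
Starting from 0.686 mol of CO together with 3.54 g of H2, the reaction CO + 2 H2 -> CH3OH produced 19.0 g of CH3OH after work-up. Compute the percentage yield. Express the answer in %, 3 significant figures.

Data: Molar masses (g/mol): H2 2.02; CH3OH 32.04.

n(CO) = 0.6860 mol
n(H2) = 3.540 / 2.02 = 1.752 mol
n/ν → CO: 0.6860, H2: 0.8760; CO is limiting.
theoretical n(CH3OH) = (1/1) × 0.6860 = 0.6860 mol → 21.98 g
% yield = 19.0 / 21.98 × 100 = 86.44 %

86.4 %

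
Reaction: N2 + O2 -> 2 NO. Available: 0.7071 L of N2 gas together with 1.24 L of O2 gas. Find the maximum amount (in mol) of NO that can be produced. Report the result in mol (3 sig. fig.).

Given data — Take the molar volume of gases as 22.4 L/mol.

n(N2) = 0.7071 / 22.4 = 0.03157 mol
n(O2) = 1.240 / 22.4 = 0.05536 mol
n/ν for N2 = 0.03157/1 = 0.03157
n/ν for O2 = 0.05536/1 = 0.05536
Smallest n/ν is N2 → limiting reagent.
n(NO) = (2/1) × 0.03157 = 0.06314 mol

0.0631 mol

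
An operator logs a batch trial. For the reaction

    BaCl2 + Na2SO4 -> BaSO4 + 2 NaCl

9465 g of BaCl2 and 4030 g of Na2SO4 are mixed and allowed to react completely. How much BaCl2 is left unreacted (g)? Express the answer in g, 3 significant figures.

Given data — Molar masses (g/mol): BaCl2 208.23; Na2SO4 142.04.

3560 g

n(BaCl2) = 9465 / 208.23 = 45.45 mol
n(Na2SO4) = 4030 / 142.04 = 28.37 mol
n/ν for BaCl2 = 45.45/1 = 45.45
n/ν for Na2SO4 = 28.37/1 = 28.37
Smallest n/ν is Na2SO4 → limiting reagent.
BaCl2 consumed = (1/1) × 28.37 = 28.37 mol
BaCl2 remaining = 45.45 − 28.37 = 17.08 mol
mass = 17.08 × 208.23 = 3557 g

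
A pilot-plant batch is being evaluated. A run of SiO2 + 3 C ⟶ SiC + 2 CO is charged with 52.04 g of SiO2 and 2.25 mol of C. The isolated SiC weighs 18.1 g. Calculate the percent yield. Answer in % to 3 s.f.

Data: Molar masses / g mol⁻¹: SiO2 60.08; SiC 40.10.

60.2 %

n(SiO2) = 52.04 / 60.08 = 0.8662 mol
n(C) = 2.250 mol
n/ν → SiO2: 0.8662, C: 0.7500; C is limiting.
theoretical n(SiC) = (1/3) × 2.250 = 0.7500 mol → 30.08 g
% yield = 18.1 / 30.08 × 100 = 60.17 %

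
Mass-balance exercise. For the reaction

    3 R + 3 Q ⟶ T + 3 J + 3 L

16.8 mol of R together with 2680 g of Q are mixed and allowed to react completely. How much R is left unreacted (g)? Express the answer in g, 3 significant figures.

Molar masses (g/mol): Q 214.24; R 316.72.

1360 g

n(R) = 16.80 mol
n(Q) = 2680 / 214.24 = 12.51 mol
n/ν for R = 16.80/3 = 5.600
n/ν for Q = 12.51/3 = 4.170
Smallest n/ν is Q → limiting reagent.
R consumed = (3/3) × 12.51 = 12.51 mol
R remaining = 16.80 − 12.51 = 4.290 mol
mass = 4.290 × 316.72 = 1359 g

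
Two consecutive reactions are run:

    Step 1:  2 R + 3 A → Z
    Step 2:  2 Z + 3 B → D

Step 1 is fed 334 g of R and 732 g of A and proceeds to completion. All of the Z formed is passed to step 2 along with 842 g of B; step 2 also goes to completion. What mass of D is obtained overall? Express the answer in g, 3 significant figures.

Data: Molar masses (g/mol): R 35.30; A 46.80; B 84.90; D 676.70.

Step 1:
n(R) = 334.0 / 35.30 = 9.462 mol
n(A) = 732.0 / 46.80 = 15.64 mol
n/ν for R = 9.462/2 = 4.731
n/ν for A = 15.64/3 = 5.213
Smallest n/ν is R → limiting reagent.
n(Z) produced = (1/2) × 9.462 = 4.731 mol
Step 2:
n(Z) available = 4.731 mol
n(B) = 842.0 / 84.90 = 9.918 mol
n/ν for Z = 4.731/2 = 2.366
n/ν for B = 9.918/3 = 3.306
Smallest n/ν is Z → limiting reagent.
n(D) = (1/2) × 4.731 = 2.366 mol
mass = 2.366 × 676.70 = 1601 g

1600 g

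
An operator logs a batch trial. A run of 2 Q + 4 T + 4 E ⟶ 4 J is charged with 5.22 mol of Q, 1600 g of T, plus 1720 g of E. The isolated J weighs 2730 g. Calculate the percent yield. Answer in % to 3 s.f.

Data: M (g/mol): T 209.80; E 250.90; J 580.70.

n(Q) = 5.220 mol
n(T) = 1600 / 209.80 = 7.626 mol
n(E) = 1720 / 250.90 = 6.855 mol
n/ν → Q: 2.610, T: 1.907, E: 1.714; E is limiting.
theoretical n(J) = (4/4) × 6.855 = 6.855 mol → 3981 g
% yield = 2730 / 3981 × 100 = 68.58 %

68.6 %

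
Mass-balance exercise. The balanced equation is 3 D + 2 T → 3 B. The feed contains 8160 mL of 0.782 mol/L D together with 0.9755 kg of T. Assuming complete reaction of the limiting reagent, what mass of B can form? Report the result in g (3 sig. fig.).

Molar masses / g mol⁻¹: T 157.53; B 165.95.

1060 g

n(D) = 0.782 × 8160/1000 = 6.381 mol
n(T) = 0.9755×1000 / 157.53 = 6.192 mol
n/ν → D: 2.127, T: 3.096; D is limiting.
n(B) = (3/3) × 6.381 = 6.381 mol
mass = 6.381 × 165.95 = 1059 g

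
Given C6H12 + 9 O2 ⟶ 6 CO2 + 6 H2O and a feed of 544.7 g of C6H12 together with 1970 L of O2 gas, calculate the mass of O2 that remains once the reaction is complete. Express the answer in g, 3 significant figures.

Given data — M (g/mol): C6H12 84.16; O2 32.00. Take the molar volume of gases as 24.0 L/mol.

n(C6H12) = 544.7 / 84.16 = 6.472 mol
n(O2) = 1970 / 24.0 = 82.08 mol
n/ν → C6H12: 6.472, O2: 9.120; C6H12 is limiting.
O2 consumed = (9/1) × 6.472 = 58.25 mol
O2 remaining = 82.08 − 58.25 = 23.83 mol
mass = 23.83 × 32.00 = 762.6 g

763 g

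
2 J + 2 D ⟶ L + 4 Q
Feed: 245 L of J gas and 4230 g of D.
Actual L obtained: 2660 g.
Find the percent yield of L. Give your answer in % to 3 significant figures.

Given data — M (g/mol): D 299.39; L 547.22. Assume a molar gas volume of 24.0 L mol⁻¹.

n(J) = 245.0 / 24.0 = 10.21 mol
n(D) = 4230 / 299.39 = 14.13 mol
n/ν → J: 5.105, D: 7.065; J is limiting.
theoretical n(L) = (1/2) × 10.21 = 5.105 mol → 2794 g
% yield = 2660 / 2794 × 100 = 95.20 %

95.2 %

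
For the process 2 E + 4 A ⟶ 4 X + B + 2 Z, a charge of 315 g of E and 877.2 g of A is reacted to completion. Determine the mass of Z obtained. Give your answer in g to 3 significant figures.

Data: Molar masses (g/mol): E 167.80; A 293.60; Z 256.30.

n(E) = 315.0 / 167.80 = 1.877 mol
n(A) = 877.2 / 293.60 = 2.988 mol
n/ν for E = 1.877/2 = 0.9385
n/ν for A = 2.988/4 = 0.7470
Smallest n/ν is A → limiting reagent.
n(Z) = (2/4) × 2.988 = 1.494 mol
mass = 1.494 × 256.30 = 382.9 g

383 g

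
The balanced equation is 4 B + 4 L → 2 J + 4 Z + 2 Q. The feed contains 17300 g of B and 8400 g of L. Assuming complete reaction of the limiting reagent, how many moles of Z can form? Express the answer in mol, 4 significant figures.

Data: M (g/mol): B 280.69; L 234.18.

35.87 mol

n(B) = 17300 / 280.69 = 61.63 mol
n(L) = 8400 / 234.18 = 35.87 mol
n/ν → B: 15.41, L: 8.968; L is limiting.
n(Z) = (4/4) × 35.87 = 35.87 mol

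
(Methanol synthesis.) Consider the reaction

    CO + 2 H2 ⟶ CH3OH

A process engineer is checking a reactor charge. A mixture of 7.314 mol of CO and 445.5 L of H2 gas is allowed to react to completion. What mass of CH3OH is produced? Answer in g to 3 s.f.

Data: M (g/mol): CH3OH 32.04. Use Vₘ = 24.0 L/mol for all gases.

n(CO) = 7.314 mol
n(H2) = 445.5 / 24.0 = 18.56 mol
n/ν → CO: 7.314, H2: 9.280; CO is limiting.
n(CH3OH) = (1/1) × 7.314 = 7.314 mol
mass = 7.314 × 32.04 = 234.3 g

234 g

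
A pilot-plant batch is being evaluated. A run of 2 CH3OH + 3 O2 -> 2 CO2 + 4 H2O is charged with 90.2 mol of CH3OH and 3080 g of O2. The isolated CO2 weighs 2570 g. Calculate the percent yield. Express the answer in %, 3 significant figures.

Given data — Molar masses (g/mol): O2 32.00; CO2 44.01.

91.0 %

n(CH3OH) = 90.20 mol
n(O2) = 3080 / 32.00 = 96.25 mol
n/ν for CH3OH = 90.20/2 = 45.10
n/ν for O2 = 96.25/3 = 32.08
Smallest n/ν is O2 → limiting reagent.
theoretical n(CO2) = (2/3) × 96.25 = 64.17 mol → 2824 g
% yield = 2570 / 2824 × 100 = 91.01 %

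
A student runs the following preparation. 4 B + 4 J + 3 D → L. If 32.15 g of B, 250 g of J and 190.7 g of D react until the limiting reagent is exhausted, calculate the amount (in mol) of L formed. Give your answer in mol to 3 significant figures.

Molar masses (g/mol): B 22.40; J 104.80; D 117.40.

0.359 mol

n(B) = 32.15 / 22.40 = 1.435 mol
n(J) = 250.0 / 104.80 = 2.385 mol
n(D) = 190.7 / 117.40 = 1.624 mol
n/ν for B = 1.435/4 = 0.3588
n/ν for J = 2.385/4 = 0.5963
n/ν for D = 1.624/3 = 0.5413
Smallest n/ν is B → limiting reagent.
n(L) = (1/4) × 1.435 = 0.3588 mol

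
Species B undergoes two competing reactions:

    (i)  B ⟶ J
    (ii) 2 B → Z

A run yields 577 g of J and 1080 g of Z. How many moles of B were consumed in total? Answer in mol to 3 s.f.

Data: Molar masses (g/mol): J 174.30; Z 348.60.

n(J) = 577 / 174.30 = 3.310 mol
n(Z) = 1080 / 348.60 = 3.098 mol
n(B) via (i) = (1/1)×3.310 = 3.310 mol
n(B) via (ii) = (2/1)×3.098 = 6.196 mol
total n(B) = 3.310 + 6.196 = 9.506 mol

9.51 mol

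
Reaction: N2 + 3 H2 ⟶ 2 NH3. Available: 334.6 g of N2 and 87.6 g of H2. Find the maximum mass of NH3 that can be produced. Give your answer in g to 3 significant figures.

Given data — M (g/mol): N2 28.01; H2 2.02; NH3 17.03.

407 g

n(N2) = 334.6 / 28.01 = 11.95 mol
n(H2) = 87.60 / 2.02 = 43.37 mol
n/ν → N2: 11.95, H2: 14.46; N2 is limiting.
n(NH3) = (2/1) × 11.95 = 23.90 mol
mass = 23.90 × 17.03 = 407.0 g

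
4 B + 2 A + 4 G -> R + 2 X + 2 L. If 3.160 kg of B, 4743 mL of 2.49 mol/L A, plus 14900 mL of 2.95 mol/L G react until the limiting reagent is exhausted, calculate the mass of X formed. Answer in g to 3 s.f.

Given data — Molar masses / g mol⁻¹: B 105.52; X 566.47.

n(B) = 3.160×1000 / 105.52 = 29.95 mol
n(A) = 2.49 × 4743/1000 = 11.81 mol
n(G) = 2.95 × 14900/1000 = 43.96 mol
n/ν → B: 7.488, A: 5.905, G: 10.99; A is limiting.
n(X) = (2/2) × 11.81 = 11.81 mol
mass = 11.81 × 566.47 = 6690 g

6690 g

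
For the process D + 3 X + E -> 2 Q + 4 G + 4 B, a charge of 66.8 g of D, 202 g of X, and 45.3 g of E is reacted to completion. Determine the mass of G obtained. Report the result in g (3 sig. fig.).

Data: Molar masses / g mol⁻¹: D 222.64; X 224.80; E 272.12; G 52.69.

35.1 g

n(D) = 66.80 / 222.64 = 0.3000 mol
n(X) = 202.0 / 224.80 = 0.8986 mol
n(E) = 45.30 / 272.12 = 0.1665 mol
n/ν → D: 0.3000, X: 0.2995, E: 0.1665; E is limiting.
n(G) = (4/1) × 0.1665 = 0.6660 mol
mass = 0.6660 × 52.69 = 35.09 g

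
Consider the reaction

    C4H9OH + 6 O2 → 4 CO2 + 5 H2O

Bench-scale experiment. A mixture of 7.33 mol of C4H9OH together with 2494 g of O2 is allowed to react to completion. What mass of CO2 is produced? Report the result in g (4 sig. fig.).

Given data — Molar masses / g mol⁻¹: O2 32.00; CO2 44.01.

n(C4H9OH) = 7.330 mol
n(O2) = 2494 / 32.00 = 77.94 mol
n/ν for C4H9OH = 7.330/1 = 7.330
n/ν for O2 = 77.94/6 = 12.99
Smallest n/ν is C4H9OH → limiting reagent.
n(CO2) = (4/1) × 7.330 = 29.32 mol
mass = 29.32 × 44.01 = 1290 g

1290 g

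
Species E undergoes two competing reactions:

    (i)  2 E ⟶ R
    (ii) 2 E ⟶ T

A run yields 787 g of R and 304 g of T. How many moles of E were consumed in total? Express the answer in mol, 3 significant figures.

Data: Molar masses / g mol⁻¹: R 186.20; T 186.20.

11.7 mol

n(R) = 787 / 186.20 = 4.227 mol
n(T) = 304 / 186.20 = 1.633 mol
n(E) via (i) = (2/1)×4.227 = 8.454 mol
n(E) via (ii) = (2/1)×1.633 = 3.266 mol
total n(E) = 8.454 + 3.266 = 11.72 mol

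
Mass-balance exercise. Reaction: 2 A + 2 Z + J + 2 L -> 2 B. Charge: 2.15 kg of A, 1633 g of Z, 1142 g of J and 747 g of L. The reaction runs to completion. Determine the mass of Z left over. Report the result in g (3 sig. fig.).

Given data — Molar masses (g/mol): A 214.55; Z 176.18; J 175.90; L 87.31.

n(A) = 2.150×1000 / 214.55 = 10.02 mol
n(Z) = 1633 / 176.18 = 9.269 mol
n(J) = 1142 / 175.90 = 6.492 mol
n(L) = 747.0 / 87.31 = 8.556 mol
n/ν for A = 10.02/2 = 5.010
n/ν for Z = 9.269/2 = 4.635
n/ν for J = 6.492/1 = 6.492
n/ν for L = 8.556/2 = 4.278
Smallest n/ν is L → limiting reagent.
Z consumed = (2/2) × 8.556 = 8.556 mol
Z remaining = 9.269 − 8.556 = 0.7130 mol
mass = 0.7130 × 176.18 = 125.6 g

126 g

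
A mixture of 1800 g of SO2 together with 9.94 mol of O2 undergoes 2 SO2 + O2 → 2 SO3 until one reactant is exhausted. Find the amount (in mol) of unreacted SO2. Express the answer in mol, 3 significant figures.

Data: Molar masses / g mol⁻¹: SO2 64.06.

8.22 mol

n(SO2) = 1800 / 64.06 = 28.10 mol
n(O2) = 9.940 mol
n/ν for SO2 = 28.10/2 = 14.05
n/ν for O2 = 9.940/1 = 9.940
Smallest n/ν is O2 → limiting reagent.
SO2 consumed = (2/1) × 9.940 = 19.88 mol
SO2 remaining = 28.10 − 19.88 = 8.220 mol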